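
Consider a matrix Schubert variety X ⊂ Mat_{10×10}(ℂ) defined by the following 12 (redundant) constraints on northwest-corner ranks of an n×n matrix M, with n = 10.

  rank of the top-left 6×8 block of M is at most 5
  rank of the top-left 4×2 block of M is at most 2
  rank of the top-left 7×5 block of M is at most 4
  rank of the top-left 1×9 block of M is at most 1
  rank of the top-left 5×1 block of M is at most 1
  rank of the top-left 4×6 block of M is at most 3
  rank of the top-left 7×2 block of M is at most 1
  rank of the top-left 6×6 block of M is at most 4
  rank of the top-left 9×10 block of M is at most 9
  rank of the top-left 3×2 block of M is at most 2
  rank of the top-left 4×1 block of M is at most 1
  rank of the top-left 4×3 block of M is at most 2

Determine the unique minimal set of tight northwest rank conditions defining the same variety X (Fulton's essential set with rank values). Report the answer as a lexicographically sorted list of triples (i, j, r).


Recovering R(i,j) via the rank-extension bound from the 12 conditions:

  row 1: 1 | 1 | 1 | 1 | 1 | 1 | 1 | 1 | 1 | 1
  row 2: 1 | 1 | 2 | 2 | 2 | 2 | 2 | 2 | 2 | 2
  row 3: 1 | 1 | 2 | 3 | 3 | 3 | 3 | 3 | 3 | 3
  row 4: 1 | 1 | 2 | 3 | 3 | 3 | 4 | 4 | 4 | 4
  row 5: 1 | 1 | 2 | 3 | 4 | 4 | 5 | 5 | 5 | 5
  row 6: 1 | 1 | 2 | 3 | 4 | 4 | 5 | 5 | 6 | 6
  row 7: 1 | 1 | 2 | 3 | 4 | 5 | 6 | 6 | 7 | 7
  row 8: 1 | 2 | 3 | 4 | 5 | 6 | 7 | 7 | 8 | 8
  row 9: 1 | 2 | 3 | 4 | 5 | 6 | 7 | 8 | 9 | 9
  row 10: 1 | 2 | 3 | 4 | 5 | 6 | 7 | 8 | 9 | 10

hence w(1..10) = (1, 3, 4, 7, 5, 9, 6, 2, 8, 10).

|D(w)|=10, |Ess(w)|=4:

[(4, 6, 3), (6, 6, 4), (6, 8, 5), (7, 2, 1)]


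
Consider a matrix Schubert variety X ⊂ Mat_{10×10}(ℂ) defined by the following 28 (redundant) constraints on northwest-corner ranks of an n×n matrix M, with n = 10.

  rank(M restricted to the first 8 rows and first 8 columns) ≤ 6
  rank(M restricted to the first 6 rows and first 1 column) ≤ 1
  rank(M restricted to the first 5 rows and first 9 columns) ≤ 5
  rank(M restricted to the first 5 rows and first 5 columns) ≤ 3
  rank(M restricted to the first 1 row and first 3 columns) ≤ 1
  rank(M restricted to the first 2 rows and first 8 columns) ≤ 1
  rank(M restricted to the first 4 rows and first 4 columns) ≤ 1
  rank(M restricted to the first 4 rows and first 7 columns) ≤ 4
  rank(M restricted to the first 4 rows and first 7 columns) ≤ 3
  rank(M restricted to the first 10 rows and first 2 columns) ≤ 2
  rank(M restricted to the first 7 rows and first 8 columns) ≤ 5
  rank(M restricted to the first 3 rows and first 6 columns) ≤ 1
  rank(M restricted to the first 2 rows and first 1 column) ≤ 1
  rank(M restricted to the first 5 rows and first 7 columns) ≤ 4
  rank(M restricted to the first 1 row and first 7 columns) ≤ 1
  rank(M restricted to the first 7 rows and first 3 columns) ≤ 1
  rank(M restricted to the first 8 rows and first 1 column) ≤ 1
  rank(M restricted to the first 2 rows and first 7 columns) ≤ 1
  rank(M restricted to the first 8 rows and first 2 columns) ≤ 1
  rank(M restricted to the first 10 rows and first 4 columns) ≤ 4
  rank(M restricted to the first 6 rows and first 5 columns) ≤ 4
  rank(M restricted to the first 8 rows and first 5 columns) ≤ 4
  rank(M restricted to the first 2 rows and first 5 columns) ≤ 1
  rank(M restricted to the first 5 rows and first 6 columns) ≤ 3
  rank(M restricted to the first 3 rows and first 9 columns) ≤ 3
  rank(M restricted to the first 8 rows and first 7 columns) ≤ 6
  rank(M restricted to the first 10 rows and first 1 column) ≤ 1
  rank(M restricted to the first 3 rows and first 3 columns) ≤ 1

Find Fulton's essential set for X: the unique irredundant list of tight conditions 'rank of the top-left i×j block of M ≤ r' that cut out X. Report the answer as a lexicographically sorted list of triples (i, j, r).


Recovering R(i,j) via the rank-extension bound from the 28 conditions:

  R[1]: 1  1  1  1  1  1  1  1  1  1
  R[2]: 1  1  1  1  1  1  1  1  2  2
  R[3]: 1  1  1  1  1  1  2  2  3  3
  R[4]: 1  1  1  1  2  2  3  3  4  4
  R[5]: 1  1  1  2  3  3  4  4  5  5
  R[6]: 1  1  1  2  3  4  5  5  6  6
  R[7]: 1  1  1  2  3  4  5  5  6  7
  R[8]: 1  1  2  3  4  5  6  6  7  8
  R[9]: 1  2  3  4  5  6  7  7  8  9
  R[10]: 1  2  3  4  5  6  7  8  9  10

reading off 1-entries of Δ²R: w = (1, 9, 7, 5, 4, 6, 10, 3, 2, 8).

D(w) has 23 cells with 6 SE-corners; essential set:

[(2, 8, 1), (3, 6, 1), (4, 4, 1), (7, 3, 1), (7, 8, 5), (8, 2, 1)]


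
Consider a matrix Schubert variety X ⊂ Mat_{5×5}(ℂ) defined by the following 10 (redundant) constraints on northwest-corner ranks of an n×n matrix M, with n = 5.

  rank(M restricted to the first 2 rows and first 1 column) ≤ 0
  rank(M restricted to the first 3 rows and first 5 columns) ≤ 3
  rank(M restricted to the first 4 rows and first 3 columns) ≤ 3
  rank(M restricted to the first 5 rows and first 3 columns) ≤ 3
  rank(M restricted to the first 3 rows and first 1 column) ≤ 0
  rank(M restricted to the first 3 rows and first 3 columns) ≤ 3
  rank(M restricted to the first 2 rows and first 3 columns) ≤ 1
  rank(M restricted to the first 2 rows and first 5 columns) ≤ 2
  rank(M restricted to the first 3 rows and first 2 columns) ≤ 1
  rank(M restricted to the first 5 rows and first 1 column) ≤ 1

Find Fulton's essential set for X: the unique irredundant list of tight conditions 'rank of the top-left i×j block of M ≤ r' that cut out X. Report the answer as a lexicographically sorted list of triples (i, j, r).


Rank table r_w(5×5) implied by the 10 constraints:

  row 1: 0, 1, 1, 1, 1
  row 2: 0, 1, 1, 2, 2
  row 3: 0, 1, 2, 3, 3
  row 4: 1, 2, 3, 4, 4
  row 5: 1, 2, 3, 4, 5

giving w = (2, 4, 3, 1, 5) via Δ²R.

D(w) has 4 cells with 2 SE-corners; essential set:

[(2, 3, 1), (3, 1, 0)]


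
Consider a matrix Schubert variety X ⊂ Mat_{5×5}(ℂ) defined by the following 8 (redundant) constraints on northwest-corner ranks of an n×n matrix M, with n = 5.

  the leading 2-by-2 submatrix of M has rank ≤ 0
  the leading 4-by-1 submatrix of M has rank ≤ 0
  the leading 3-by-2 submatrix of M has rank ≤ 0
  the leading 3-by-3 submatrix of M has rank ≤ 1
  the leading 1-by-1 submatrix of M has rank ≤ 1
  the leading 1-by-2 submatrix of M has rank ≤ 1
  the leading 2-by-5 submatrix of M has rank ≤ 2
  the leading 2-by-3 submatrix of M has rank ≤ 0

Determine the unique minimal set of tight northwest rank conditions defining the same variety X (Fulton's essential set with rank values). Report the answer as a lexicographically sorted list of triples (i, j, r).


The tightest implied rank at each (i,j), from the 8 conditions:

  row 1: 0 0 0 1 1
  row 2: 0 0 0 1 2
  row 3: 0 0 1 2 3
  row 4: 0 1 2 3 4
  row 5: 1 2 3 4 5

so w = (4, 5, 3, 2, 1).

ℓ(w)=9; the 3 essential cells (i,j,r):

[(2, 3, 0), (3, 2, 0), (4, 1, 0)]


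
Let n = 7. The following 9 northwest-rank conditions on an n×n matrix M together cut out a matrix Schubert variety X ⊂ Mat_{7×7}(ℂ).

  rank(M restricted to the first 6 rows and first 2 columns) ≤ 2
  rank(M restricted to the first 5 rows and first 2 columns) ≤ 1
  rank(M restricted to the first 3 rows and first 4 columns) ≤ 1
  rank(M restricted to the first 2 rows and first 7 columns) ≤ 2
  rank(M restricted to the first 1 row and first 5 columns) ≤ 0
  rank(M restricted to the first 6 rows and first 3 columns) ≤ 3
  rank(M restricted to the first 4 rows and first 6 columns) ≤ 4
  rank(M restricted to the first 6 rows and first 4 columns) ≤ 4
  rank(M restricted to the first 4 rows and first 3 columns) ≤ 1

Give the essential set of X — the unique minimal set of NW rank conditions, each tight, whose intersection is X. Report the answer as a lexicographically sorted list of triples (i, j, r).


Propagating the 9 rank bounds to every northwest block:

  i=1: 0 | 0 | 0 | 0 | 0 | 1 | 1
  i=2: 1 | 1 | 1 | 1 | 1 | 2 | 2
  i=3: 1 | 1 | 1 | 1 | 2 | 3 | 3
  i=4: 1 | 1 | 1 | 2 | 3 | 4 | 4
  i=5: 1 | 1 | 2 | 3 | 4 | 5 | 5
  i=6: 1 | 2 | 3 | 4 | 5 | 6 | 6
  i=7: 1 | 2 | 3 | 4 | 5 | 6 | 7

so w = (6, 1, 5, 4, 3, 2, 7).

Rothe diagram D(w) (11 cells), 4 SE-corners (essential conditions):

[(1, 5, 0), (3, 4, 1), (4, 3, 1), (5, 2, 1)]


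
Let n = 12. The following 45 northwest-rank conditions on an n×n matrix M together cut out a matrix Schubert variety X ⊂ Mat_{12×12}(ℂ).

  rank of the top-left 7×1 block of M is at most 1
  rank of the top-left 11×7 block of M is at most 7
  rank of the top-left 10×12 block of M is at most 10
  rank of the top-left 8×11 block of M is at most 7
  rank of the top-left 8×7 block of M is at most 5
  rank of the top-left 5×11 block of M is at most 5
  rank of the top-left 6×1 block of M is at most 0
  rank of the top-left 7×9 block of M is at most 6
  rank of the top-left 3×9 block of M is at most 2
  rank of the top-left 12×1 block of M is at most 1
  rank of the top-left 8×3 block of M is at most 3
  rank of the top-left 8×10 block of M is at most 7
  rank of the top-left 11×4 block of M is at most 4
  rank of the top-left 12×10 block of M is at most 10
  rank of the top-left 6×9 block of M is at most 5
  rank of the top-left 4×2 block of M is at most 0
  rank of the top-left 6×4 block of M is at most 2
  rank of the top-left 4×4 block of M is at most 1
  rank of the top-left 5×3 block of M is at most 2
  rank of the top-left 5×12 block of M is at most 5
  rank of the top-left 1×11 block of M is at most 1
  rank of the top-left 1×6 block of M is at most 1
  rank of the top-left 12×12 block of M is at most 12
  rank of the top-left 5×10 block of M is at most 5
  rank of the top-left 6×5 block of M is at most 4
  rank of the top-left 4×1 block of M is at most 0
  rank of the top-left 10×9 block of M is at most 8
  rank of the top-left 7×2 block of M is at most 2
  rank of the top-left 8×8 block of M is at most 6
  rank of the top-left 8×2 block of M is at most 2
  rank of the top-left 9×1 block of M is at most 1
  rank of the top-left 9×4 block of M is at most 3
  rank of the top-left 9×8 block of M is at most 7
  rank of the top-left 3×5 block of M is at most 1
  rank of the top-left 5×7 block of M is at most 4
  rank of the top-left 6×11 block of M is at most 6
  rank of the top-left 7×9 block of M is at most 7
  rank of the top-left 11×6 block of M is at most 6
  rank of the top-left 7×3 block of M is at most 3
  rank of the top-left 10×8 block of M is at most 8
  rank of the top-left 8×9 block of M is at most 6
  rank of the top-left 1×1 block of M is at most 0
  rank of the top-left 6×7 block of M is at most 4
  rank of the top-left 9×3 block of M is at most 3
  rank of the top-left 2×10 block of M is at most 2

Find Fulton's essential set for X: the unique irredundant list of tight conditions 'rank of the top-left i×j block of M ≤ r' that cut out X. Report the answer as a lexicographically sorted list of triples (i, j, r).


Reconstructing r_w from the 45 given conditions:

  row 1: 0  0  1  1  1  1  1  1  1  1  1  1
  row 2: 0  0  1  1  1  2  2  2  2  2  2  2
  row 3: 0  0  1  1  1  2  2  2  2  3  3  3
  row 4: 0  0  1  1  2  3  3  3  3  4  4  4
  row 5: 0  1  2  2  3  4  4  4  4  5  5  5
  row 6: 0  1  2  2  3  4  4  5  5  6  6  6
  row 7: 1  2  3  3  4  5  5  6  6  7  7  7
  row 8: 1  2  3  3  4  5  5  6  6  7  7  8
  row 9: 1  2  3  3  4  5  6  7  7  8  8  9
  row 10: 1  2  3  4  5  6  7  8  8  9  9  10
  row 11: 1  2  3  4  5  6  7  8  9  10  10  11
  row 12: 1  2  3  4  5  6  7  8  9  10  11  12

giving w = (3, 6, 10, 5, 2, 8, 1, 12, 7, 4, 9, 11) via Δ²R.

Rothe diagram D(w) (25 cells), 11 SE-corners (essential conditions):

[(3, 5, 1), (3, 9, 2), (4, 2, 0), (4, 4, 1), (6, 1, 0), (6, 4, 2), (6, 7, 4), (8, 7, 5), (8, 9, 6), (8, 11, 7), (9, 4, 3)]


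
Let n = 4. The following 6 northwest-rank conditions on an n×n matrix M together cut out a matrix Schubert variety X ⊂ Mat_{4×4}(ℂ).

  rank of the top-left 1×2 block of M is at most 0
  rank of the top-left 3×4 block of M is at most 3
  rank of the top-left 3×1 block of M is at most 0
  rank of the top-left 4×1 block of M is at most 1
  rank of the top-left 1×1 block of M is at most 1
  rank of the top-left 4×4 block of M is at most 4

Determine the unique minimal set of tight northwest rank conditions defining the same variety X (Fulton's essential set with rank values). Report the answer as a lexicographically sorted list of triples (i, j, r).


Propagating the 6 rank bounds to every northwest block:

  0, 0, 1, 1
  0, 1, 2, 2
  0, 1, 2, 3
  1, 2, 3, 4

hence w(1..4) = (3, 2, 4, 1).

2 SE-corners of the 4-cell Rothe diagram give Ess(w):

[(1, 2, 0), (3, 1, 0)]


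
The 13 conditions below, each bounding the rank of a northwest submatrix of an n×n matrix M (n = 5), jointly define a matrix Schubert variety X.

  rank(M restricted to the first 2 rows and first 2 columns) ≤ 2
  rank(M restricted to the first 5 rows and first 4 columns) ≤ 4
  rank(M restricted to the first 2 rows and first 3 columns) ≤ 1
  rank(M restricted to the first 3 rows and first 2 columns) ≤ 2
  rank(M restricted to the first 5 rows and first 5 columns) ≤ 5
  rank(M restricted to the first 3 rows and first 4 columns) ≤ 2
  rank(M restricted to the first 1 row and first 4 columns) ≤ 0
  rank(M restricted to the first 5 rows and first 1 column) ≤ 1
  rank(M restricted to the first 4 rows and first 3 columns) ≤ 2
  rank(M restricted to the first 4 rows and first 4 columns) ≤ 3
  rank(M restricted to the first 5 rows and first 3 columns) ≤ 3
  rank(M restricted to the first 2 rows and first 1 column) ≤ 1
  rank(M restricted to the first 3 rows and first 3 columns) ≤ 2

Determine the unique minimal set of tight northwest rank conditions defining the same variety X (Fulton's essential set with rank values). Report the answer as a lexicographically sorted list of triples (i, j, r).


Rank table r_w(5×5) implied by the 13 constraints:

  R[1]: 0 0 0 0 1
  R[2]: 1 1 1 1 2
  R[3]: 1 2 2 2 3
  R[4]: 1 2 2 3 4
  R[5]: 1 2 3 4 5

hence w(1..5) = (5, 1, 2, 4, 3).

2 SE-corners of the 5-cell Rothe diagram give Ess(w):

[(1, 4, 0), (4, 3, 2)]


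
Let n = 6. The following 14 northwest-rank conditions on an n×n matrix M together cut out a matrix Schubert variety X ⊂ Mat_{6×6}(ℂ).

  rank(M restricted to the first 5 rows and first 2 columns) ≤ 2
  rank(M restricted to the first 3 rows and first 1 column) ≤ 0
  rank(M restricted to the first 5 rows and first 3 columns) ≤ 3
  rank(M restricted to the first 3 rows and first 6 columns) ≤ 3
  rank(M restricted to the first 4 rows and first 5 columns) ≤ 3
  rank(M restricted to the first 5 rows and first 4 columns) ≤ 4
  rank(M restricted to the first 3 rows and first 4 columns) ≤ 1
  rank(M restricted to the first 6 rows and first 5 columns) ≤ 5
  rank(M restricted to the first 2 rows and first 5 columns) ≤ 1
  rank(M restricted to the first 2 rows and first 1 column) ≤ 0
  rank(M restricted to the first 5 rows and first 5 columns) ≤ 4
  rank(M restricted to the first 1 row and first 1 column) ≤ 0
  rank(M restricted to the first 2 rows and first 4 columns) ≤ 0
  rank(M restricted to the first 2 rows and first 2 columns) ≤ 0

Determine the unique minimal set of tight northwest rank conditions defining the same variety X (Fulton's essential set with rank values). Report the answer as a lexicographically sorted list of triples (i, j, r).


Reconstructing r_w from the 14 given conditions:

  R[1]: 0, 0, 0, 0, 1, 1
  R[2]: 0, 0, 0, 0, 1, 2
  R[3]: 0, 1, 1, 1, 2, 3
  R[4]: 1, 2, 2, 2, 3, 4
  R[5]: 1, 2, 3, 3, 4, 5
  R[6]: 1, 2, 3, 4, 5, 6

giving w = (5, 6, 2, 1, 3, 4) via Δ²R.

|D(w)|=9, |Ess(w)|=2:

[(2, 4, 0), (3, 1, 0)]


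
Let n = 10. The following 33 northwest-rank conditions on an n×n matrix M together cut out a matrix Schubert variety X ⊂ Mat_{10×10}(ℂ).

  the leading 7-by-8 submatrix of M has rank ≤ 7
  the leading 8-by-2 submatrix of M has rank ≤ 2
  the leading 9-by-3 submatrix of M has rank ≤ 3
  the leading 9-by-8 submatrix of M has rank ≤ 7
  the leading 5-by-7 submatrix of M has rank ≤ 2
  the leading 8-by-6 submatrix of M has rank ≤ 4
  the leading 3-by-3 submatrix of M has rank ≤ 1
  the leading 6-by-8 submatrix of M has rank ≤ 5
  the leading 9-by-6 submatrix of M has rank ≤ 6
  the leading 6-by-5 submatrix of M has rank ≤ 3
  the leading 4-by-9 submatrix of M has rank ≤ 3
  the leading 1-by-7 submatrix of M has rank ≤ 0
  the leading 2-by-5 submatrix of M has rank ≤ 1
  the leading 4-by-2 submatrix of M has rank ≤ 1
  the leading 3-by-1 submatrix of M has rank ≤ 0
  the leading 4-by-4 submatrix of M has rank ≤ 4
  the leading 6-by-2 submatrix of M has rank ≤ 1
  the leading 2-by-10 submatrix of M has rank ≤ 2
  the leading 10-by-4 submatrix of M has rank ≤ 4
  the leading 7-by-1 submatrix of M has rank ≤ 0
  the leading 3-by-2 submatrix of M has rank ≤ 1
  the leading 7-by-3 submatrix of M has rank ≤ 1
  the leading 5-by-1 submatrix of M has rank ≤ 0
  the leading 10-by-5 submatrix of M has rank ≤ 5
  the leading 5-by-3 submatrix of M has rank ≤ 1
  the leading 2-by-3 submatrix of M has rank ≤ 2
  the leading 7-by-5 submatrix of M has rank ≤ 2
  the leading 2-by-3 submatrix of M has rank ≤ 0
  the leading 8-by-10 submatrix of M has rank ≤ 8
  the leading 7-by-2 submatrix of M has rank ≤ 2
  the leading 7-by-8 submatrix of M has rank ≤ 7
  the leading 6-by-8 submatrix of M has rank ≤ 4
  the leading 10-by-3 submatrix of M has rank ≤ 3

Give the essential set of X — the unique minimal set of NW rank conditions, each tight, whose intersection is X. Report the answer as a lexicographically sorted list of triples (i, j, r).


Recovering R(i,j) via the rank-extension bound from the 33 conditions:

  row 1: 0 0 0 0 0 0 0 1 1 1
  row 2: 0 0 0 1 1 1 1 2 2 2
  row 3: 0 1 1 2 2 2 2 3 3 3
  row 4: 0 1 1 2 2 2 2 3 3 4
  row 5: 0 1 1 2 2 2 2 3 4 5
  row 6: 0 1 1 2 2 3 3 4 5 6
  row 7: 0 1 1 2 2 3 4 5 6 7
  row 8: 1 2 2 3 3 4 5 6 7 8
  row 9: 1 2 3 4 4 5 6 7 8 9
  row 10: 1 2 3 4 5 6 7 8 9 10

the unique w with this rank table is (8, 4, 2, 10, 9, 6, 7, 1, 3, 5).

ℓ(w)=28; the 7 essential cells (i,j,r):

[(1, 7, 0), (2, 3, 0), (4, 9, 3), (5, 7, 2), (7, 1, 0), (7, 3, 1), (7, 5, 2)]


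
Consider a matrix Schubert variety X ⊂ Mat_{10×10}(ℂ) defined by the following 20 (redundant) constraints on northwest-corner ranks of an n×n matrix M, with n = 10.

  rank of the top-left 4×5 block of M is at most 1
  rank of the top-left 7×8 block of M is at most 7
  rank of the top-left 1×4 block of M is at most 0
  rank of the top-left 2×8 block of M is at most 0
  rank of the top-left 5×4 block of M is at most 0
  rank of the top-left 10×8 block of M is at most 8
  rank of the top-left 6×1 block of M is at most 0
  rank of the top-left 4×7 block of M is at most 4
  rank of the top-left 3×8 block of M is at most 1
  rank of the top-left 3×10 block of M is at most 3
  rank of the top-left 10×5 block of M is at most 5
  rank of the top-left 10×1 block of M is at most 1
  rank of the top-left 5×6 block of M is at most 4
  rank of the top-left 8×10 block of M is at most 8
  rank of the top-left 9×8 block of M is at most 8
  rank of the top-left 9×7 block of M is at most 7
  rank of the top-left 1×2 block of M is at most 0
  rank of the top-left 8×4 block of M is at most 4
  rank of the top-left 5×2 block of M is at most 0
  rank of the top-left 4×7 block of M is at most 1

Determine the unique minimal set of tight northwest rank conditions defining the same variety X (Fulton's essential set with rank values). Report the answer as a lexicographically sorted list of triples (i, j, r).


Computing R[i][j] = min implied NW-rank bound (n=10, 20 conditions):

  i=1: 0 0 0 0 0 0 0 0 1 1
  i=2: 0 0 0 0 0 0 0 0 1 2
  i=3: 0 0 0 0 1 1 1 1 2 3
  i=4: 0 0 0 0 1 1 1 2 3 4
  i=5: 0 0 0 0 1 2 2 3 4 5
  i=6: 0 1 1 1 2 3 3 4 5 6
  i=7: 1 2 2 2 3 4 4 5 6 7
  i=8: 1 2 3 3 4 5 5 6 7 8
  i=9: 1 2 3 4 5 6 6 7 8 9
  i=10: 1 2 3 4 5 6 7 8 9 10

hence w(1..10) = (9, 10, 5, 8, 6, 2, 1, 3, 4, 7).

D(w) has 31 cells with 4 SE-corners; essential set:

[(2, 8, 0), (4, 7, 1), (5, 4, 0), (6, 1, 0)]


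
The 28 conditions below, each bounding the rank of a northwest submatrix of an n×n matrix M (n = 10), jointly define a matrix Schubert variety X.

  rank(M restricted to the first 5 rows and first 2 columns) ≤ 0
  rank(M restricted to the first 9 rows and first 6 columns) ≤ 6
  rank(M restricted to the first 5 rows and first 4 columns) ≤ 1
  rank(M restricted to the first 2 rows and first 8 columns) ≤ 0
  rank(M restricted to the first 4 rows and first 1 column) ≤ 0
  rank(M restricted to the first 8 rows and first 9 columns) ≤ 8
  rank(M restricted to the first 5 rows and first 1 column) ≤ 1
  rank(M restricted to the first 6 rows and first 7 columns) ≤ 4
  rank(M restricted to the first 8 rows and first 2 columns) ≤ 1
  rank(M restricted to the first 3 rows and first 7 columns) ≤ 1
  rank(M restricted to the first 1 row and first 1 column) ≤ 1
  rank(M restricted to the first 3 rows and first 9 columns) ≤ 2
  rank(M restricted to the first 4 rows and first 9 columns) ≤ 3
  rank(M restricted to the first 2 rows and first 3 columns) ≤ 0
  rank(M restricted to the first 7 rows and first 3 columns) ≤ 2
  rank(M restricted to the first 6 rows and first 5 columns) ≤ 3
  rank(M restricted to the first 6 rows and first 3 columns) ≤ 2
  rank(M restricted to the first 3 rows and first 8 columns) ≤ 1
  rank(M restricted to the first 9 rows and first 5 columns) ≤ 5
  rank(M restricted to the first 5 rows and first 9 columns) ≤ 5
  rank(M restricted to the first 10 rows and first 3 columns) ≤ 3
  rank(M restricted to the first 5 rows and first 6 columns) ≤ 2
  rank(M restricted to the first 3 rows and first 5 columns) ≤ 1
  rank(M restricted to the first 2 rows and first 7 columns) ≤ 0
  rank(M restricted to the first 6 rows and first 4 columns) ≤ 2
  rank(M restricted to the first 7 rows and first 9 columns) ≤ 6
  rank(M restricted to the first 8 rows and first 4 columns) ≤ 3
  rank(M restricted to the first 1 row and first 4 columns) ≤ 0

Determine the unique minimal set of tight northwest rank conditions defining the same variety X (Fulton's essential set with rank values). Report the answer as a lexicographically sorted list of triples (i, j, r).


Recovering R(i,j) via the rank-extension bound from the 28 conditions:

  R[1]: 0, 0, 0, 0, 0, 0, 0, 0, 1, 1
  R[2]: 0, 0, 0, 0, 0, 0, 0, 0, 1, 2
  R[3]: 0, 0, 1, 1, 1, 1, 1, 1, 2, 3
  R[4]: 0, 0, 1, 1, 2, 2, 2, 2, 3, 4
  R[5]: 0, 0, 1, 1, 2, 2, 3, 3, 4, 5
  R[6]: 1, 1, 2, 2, 3, 3, 4, 4, 5, 6
  R[7]: 1, 1, 2, 3, 4, 4, 5, 5, 6, 7
  R[8]: 1, 1, 2, 3, 4, 5, 6, 6, 7, 8
  R[9]: 1, 2, 3, 4, 5, 6, 7, 7, 8, 9
  R[10]: 1, 2, 3, 4, 5, 6, 7, 8, 9, 10

hence w(1..10) = (9, 10, 3, 5, 7, 1, 4, 6, 2, 8).

ℓ(w)=27; the 5 essential cells (i,j,r):

[(2, 8, 0), (5, 2, 0), (5, 4, 1), (5, 6, 2), (8, 2, 1)]


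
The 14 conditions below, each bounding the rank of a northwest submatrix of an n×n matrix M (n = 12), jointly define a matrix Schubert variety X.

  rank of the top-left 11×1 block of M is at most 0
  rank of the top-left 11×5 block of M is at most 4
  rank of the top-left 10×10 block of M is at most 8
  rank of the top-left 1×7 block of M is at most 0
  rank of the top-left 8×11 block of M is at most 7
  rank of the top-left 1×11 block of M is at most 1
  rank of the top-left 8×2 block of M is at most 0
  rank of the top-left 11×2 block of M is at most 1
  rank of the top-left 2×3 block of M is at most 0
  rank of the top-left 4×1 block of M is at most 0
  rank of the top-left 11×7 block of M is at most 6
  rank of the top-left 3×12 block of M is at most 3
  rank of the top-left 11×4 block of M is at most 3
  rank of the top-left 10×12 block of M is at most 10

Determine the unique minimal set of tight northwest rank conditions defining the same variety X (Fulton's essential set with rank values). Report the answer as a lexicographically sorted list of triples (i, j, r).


Reconstructing r_w from the 14 given conditions:

  0 | 0 | 0 | 0 | 0 | 0 | 0 | 1 | 1 | 1 | 1 | 1
  0 | 0 | 0 | 1 | 1 | 1 | 1 | 2 | 2 | 2 | 2 | 2
  0 | 0 | 1 | 2 | 2 | 2 | 2 | 3 | 3 | 3 | 3 | 3
  0 | 0 | 1 | 2 | 3 | 3 | 3 | 4 | 4 | 4 | 4 | 4
  0 | 0 | 1 | 2 | 3 | 4 | 4 | 5 | 5 | 5 | 5 | 5
  0 | 0 | 1 | 2 | 3 | 4 | 5 | 6 | 6 | 6 | 6 | 6
  0 | 0 | 1 | 2 | 3 | 4 | 5 | 6 | 7 | 7 | 7 | 7
  0 | 0 | 1 | 2 | 3 | 4 | 5 | 6 | 7 | 7 | 7 | 8
  0 | 1 | 2 | 3 | 4 | 5 | 6 | 7 | 8 | 8 | 8 | 9
  0 | 1 | 2 | 3 | 4 | 5 | 6 | 7 | 8 | 8 | 9 | 10
  0 | 1 | 2 | 3 | 4 | 5 | 6 | 7 | 8 | 9 | 10 | 11
  1 | 2 | 3 | 4 | 5 | 6 | 7 | 8 | 9 | 10 | 11 | 12

the unique w with this rank table is (8, 4, 3, 5, 6, 7, 9, 12, 2, 11, 10, 1).

D(w) has 28 cells with 6 SE-corners; essential set:

[(1, 7, 0), (2, 3, 0), (8, 2, 0), (8, 11, 7), (10, 10, 8), (11, 1, 0)]


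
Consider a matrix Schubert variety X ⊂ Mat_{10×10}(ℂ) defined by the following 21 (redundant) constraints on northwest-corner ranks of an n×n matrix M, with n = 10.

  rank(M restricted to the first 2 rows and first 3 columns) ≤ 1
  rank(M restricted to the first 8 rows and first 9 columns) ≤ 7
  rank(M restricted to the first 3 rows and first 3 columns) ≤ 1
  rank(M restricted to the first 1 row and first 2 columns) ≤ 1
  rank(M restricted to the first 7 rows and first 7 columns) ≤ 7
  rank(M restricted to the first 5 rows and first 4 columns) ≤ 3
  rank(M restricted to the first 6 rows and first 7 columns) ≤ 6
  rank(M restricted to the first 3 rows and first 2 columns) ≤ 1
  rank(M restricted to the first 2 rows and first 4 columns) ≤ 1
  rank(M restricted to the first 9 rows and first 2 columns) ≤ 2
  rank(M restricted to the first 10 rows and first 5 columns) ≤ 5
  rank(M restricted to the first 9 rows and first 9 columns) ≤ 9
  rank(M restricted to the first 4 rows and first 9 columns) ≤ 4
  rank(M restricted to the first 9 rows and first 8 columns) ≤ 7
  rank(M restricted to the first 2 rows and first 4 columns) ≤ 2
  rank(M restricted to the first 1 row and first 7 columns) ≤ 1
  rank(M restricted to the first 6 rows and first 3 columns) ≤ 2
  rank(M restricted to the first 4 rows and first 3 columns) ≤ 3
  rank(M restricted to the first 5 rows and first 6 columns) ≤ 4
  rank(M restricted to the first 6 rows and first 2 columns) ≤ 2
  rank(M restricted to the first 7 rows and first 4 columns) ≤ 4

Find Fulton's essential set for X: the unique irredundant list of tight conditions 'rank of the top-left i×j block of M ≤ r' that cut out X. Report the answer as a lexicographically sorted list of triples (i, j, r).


Computing R[i][j] = min implied NW-rank bound (n=10, 21 conditions):

  1, 1, 1, 1, 1, 1, 1, 1, 1, 1
  1, 1, 1, 1, 2, 2, 2, 2, 2, 2
  1, 1, 1, 2, 3, 3, 3, 3, 3, 3
  1, 2, 2, 3, 4, 4, 4, 4, 4, 4
  1, 2, 2, 3, 4, 4, 5, 5, 5, 5
  1, 2, 2, 3, 4, 5, 6, 6, 6, 6
  1, 2, 3, 4, 5, 6, 7, 7, 7, 7
  1, 2, 3, 4, 5, 6, 7, 7, 7, 8
  1, 2, 3, 4, 5, 6, 7, 7, 8, 9
  1, 2, 3, 4, 5, 6, 7, 8, 9, 10

hence w(1..10) = (1, 5, 4, 2, 7, 6, 3, 10, 9, 8).

ℓ(w)=11; the 6 essential cells (i,j,r):

[(2, 4, 1), (3, 3, 1), (5, 6, 4), (6, 3, 2), (8, 9, 7), (9, 8, 7)]


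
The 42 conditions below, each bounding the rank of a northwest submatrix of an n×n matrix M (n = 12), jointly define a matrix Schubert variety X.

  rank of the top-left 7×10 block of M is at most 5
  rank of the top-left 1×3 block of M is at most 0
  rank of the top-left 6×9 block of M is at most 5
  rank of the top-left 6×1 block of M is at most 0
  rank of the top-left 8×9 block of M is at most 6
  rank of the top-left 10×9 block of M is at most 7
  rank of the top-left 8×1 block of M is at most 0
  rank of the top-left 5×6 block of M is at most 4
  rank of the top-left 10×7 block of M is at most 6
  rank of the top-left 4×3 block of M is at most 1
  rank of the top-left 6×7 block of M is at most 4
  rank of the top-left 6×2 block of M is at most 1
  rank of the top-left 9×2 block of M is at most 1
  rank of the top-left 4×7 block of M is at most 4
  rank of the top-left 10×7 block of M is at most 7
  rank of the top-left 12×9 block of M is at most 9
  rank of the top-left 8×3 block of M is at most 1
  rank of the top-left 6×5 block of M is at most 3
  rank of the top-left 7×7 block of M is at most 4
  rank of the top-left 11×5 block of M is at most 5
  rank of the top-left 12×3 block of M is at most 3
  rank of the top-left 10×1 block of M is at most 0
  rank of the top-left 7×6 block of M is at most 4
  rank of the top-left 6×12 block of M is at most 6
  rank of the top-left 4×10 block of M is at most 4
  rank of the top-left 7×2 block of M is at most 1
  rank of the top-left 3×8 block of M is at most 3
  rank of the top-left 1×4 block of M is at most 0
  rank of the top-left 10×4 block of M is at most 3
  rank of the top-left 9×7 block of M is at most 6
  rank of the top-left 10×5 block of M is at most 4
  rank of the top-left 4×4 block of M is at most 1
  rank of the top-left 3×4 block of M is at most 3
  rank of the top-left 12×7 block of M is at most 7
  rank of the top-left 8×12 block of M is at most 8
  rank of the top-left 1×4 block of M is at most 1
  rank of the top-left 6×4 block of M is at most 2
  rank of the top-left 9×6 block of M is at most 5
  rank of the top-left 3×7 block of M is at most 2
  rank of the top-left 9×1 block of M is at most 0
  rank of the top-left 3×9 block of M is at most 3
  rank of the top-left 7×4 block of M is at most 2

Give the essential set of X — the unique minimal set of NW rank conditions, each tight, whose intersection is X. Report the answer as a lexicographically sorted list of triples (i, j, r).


Propagating the 42 rank bounds to every northwest block:

  0 | 0 | 0 | 0 | 1 | 1 | 1 | 1 | 1 | 1 | 1 | 1
  0 | 1 | 1 | 1 | 2 | 2 | 2 | 2 | 2 | 2 | 2 | 2
  0 | 1 | 1 | 1 | 2 | 2 | 2 | 3 | 3 | 3 | 3 | 3
  0 | 1 | 1 | 1 | 2 | 3 | 3 | 4 | 4 | 4 | 4 | 4
  0 | 1 | 1 | 2 | 3 | 4 | 4 | 5 | 5 | 5 | 5 | 5
  0 | 1 | 1 | 2 | 3 | 4 | 4 | 5 | 5 | 5 | 6 | 6
  0 | 1 | 1 | 2 | 3 | 4 | 4 | 5 | 5 | 5 | 6 | 7
  0 | 1 | 1 | 2 | 3 | 4 | 5 | 6 | 6 | 6 | 7 | 8
  0 | 1 | 2 | 3 | 4 | 5 | 6 | 7 | 7 | 7 | 8 | 9
  0 | 1 | 2 | 3 | 4 | 5 | 6 | 7 | 7 | 8 | 9 | 10
  1 | 2 | 3 | 4 | 5 | 6 | 7 | 8 | 8 | 9 | 10 | 11
  1 | 2 | 3 | 4 | 5 | 6 | 7 | 8 | 9 | 10 | 11 | 12

second differences of R give the permutation w = (5, 2, 8, 6, 4, 11, 12, 7, 3, 10, 1, 9).

8 SE-corners of the 30-cell Rothe diagram give Ess(w):

[(1, 4, 0), (3, 7, 2), (4, 4, 1), (7, 7, 4), (7, 10, 5), (8, 3, 1), (10, 1, 0), (10, 9, 7)]


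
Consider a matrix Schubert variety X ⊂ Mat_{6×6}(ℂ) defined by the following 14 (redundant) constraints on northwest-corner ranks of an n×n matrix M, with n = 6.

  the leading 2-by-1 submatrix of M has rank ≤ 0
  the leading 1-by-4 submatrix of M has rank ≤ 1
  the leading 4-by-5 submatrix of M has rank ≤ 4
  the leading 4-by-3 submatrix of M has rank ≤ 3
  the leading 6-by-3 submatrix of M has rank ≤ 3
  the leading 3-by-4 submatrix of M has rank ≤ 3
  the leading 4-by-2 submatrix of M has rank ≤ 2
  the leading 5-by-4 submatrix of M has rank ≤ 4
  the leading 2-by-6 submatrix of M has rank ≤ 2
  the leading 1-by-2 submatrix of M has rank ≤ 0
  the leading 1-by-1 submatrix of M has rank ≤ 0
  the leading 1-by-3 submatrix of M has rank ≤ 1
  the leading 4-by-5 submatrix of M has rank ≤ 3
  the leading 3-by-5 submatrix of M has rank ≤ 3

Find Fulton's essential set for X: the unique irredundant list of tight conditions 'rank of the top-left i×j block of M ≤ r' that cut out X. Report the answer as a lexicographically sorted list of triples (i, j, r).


The tightest implied rank at each (i,j), from the 14 conditions:

  row 1: 0 | 0 | 1 | 1 | 1 | 1
  row 2: 0 | 1 | 2 | 2 | 2 | 2
  row 3: 1 | 2 | 3 | 3 | 3 | 3
  row 4: 1 | 2 | 3 | 3 | 3 | 4
  row 5: 1 | 2 | 3 | 4 | 4 | 5
  row 6: 1 | 2 | 3 | 4 | 5 | 6

the unique w with this rank table is (3, 2, 1, 6, 4, 5).

Fulton essential set (3 of the 5 Rothe cells):

[(1, 2, 0), (2, 1, 0), (4, 5, 3)]


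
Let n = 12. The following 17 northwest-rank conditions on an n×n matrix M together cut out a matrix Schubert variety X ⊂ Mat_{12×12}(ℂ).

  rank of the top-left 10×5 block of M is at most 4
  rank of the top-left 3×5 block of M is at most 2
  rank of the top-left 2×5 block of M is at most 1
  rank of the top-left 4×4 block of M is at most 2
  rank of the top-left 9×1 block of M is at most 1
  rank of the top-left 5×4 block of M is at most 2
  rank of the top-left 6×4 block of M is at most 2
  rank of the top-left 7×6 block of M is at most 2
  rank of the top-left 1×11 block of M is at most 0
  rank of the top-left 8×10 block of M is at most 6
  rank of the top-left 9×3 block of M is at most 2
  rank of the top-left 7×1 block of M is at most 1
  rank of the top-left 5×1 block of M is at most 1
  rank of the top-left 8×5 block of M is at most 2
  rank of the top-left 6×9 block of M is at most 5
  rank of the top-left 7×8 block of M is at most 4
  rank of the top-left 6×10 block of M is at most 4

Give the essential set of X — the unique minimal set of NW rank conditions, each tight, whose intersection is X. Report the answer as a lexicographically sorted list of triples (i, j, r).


Computing R[i][j] = min implied NW-rank bound (n=12, 17 conditions):

  row 1: 0, 0, 0, 0, 0, 0, 0, 0, 0, 0, 0, 1
  row 2: 1, 1, 1, 1, 1, 1, 1, 1, 1, 1, 1, 2
  row 3: 1, 2, 2, 2, 2, 2, 2, 2, 2, 2, 2, 3
  row 4: 1, 2, 2, 2, 2, 2, 3, 3, 3, 3, 3, 4
  row 5: 1, 2, 2, 2, 2, 2, 3, 4, 4, 4, 4, 5
  row 6: 1, 2, 2, 2, 2, 2, 3, 4, 4, 4, 5, 6
  row 7: 1, 2, 2, 2, 2, 2, 3, 4, 5, 5, 6, 7
  row 8: 1, 2, 2, 2, 2, 3, 4, 5, 6, 6, 7, 8
  row 9: 1, 2, 2, 3, 3, 4, 5, 6, 7, 7, 8, 9
  row 10: 1, 2, 3, 4, 4, 5, 6, 7, 8, 8, 9, 10
  row 11: 1, 2, 3, 4, 5, 6, 7, 8, 9, 9, 10, 11
  row 12: 1, 2, 3, 4, 5, 6, 7, 8, 9, 10, 11, 12

so w = (12, 1, 2, 7, 8, 11, 9, 6, 4, 3, 5, 10).

D(w) has 33 cells with 5 SE-corners; essential set:

[(1, 11, 0), (6, 10, 4), (7, 6, 2), (8, 5, 2), (9, 3, 2)]


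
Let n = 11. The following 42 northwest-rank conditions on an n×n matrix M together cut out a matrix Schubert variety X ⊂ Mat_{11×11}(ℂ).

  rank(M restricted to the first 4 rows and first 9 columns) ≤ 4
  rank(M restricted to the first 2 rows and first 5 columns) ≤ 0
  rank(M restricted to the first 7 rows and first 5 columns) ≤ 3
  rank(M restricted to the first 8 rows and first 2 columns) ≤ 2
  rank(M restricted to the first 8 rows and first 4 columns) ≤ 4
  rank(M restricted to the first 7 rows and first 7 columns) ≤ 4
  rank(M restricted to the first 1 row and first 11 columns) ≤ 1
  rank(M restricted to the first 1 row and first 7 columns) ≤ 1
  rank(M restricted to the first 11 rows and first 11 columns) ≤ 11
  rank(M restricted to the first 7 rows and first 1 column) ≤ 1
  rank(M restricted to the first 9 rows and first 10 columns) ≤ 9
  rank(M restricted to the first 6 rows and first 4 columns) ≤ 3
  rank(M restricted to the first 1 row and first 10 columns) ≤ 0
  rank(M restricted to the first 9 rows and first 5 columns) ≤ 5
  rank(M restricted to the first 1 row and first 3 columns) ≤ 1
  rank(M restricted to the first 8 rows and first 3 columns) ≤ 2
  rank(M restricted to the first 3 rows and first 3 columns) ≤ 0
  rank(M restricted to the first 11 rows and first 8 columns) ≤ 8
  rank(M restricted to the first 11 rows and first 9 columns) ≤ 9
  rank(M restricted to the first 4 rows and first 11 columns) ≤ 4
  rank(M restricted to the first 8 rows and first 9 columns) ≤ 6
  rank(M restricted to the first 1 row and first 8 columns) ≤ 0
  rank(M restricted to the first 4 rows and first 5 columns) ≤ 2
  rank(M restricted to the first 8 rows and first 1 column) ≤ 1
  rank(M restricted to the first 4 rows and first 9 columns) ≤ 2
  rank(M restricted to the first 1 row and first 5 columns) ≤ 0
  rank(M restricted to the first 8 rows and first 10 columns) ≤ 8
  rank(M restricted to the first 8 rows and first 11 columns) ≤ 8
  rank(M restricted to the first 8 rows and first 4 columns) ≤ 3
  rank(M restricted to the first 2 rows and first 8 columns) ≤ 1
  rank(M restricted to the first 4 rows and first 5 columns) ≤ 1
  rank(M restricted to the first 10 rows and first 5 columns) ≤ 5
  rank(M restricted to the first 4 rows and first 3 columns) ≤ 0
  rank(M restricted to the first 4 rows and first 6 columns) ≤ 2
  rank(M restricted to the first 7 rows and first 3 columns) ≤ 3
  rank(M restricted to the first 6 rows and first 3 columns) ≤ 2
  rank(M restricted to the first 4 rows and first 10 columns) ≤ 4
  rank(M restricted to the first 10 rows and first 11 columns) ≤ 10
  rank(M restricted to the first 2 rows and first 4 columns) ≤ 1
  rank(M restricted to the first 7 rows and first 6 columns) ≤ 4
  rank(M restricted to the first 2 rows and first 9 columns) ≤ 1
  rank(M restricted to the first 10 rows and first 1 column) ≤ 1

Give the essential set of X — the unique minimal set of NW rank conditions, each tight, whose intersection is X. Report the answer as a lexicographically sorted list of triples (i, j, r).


Propagating the 42 rank bounds to every northwest block:

  R[1]: 0 | 0 | 0 | 0 | 0 | 0 | 0 | 0 | 0 | 0 | 1
  R[2]: 0 | 0 | 0 | 0 | 0 | 1 | 1 | 1 | 1 | 1 | 2
  R[3]: 0 | 0 | 0 | 1 | 1 | 2 | 2 | 2 | 2 | 2 | 3
  R[4]: 0 | 0 | 0 | 1 | 1 | 2 | 2 | 2 | 2 | 3 | 4
  R[5]: 1 | 1 | 1 | 2 | 2 | 3 | 3 | 3 | 3 | 4 | 5
  R[6]: 1 | 2 | 2 | 3 | 3 | 4 | 4 | 4 | 4 | 5 | 6
  R[7]: 1 | 2 | 2 | 3 | 3 | 4 | 4 | 5 | 5 | 6 | 7
  R[8]: 1 | 2 | 2 | 3 | 4 | 5 | 5 | 6 | 6 | 7 | 8
  R[9]: 1 | 2 | 3 | 4 | 5 | 6 | 6 | 7 | 7 | 8 | 9
  R[10]: 1 | 2 | 3 | 4 | 5 | 6 | 7 | 8 | 8 | 9 | 10
  R[11]: 1 | 2 | 3 | 4 | 5 | 6 | 7 | 8 | 9 | 10 | 11

reading off 1-entries of Δ²R: w = (11, 6, 4, 10, 1, 2, 8, 5, 3, 7, 9).

D(w) has 29 cells with 8 SE-corners; essential set:

[(1, 10, 0), (2, 5, 0), (4, 3, 0), (4, 5, 1), (4, 9, 2), (7, 5, 3), (7, 7, 4), (8, 3, 2)]


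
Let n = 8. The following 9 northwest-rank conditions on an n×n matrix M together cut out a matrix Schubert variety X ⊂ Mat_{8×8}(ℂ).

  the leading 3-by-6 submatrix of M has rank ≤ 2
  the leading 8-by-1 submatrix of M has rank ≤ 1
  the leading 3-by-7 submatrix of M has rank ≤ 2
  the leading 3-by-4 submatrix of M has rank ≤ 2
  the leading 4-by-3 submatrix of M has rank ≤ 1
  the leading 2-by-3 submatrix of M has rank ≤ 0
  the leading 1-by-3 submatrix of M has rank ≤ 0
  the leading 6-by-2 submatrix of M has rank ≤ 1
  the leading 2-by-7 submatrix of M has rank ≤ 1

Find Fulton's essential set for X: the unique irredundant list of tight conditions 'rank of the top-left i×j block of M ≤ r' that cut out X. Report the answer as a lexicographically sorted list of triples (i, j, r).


Computing R[i][j] = min implied NW-rank bound (n=8, 9 conditions):

  0  0  0  1  1  1  1  1
  0  0  0  1  1  1  1  2
  1  1  1  2  2  2  2  3
  1  1  1  2  3  3  3  4
  1  1  2  3  4  4  4  5
  1  1  2  3  4  5  5  6
  1  2  3  4  5  6  6  7
  1  2  3  4  5  6  7  8

hence w(1..8) = (4, 8, 1, 5, 3, 6, 2, 7).

4 SE-corners of the 13-cell Rothe diagram give Ess(w):

[(2, 3, 0), (2, 7, 1), (4, 3, 1), (6, 2, 1)]


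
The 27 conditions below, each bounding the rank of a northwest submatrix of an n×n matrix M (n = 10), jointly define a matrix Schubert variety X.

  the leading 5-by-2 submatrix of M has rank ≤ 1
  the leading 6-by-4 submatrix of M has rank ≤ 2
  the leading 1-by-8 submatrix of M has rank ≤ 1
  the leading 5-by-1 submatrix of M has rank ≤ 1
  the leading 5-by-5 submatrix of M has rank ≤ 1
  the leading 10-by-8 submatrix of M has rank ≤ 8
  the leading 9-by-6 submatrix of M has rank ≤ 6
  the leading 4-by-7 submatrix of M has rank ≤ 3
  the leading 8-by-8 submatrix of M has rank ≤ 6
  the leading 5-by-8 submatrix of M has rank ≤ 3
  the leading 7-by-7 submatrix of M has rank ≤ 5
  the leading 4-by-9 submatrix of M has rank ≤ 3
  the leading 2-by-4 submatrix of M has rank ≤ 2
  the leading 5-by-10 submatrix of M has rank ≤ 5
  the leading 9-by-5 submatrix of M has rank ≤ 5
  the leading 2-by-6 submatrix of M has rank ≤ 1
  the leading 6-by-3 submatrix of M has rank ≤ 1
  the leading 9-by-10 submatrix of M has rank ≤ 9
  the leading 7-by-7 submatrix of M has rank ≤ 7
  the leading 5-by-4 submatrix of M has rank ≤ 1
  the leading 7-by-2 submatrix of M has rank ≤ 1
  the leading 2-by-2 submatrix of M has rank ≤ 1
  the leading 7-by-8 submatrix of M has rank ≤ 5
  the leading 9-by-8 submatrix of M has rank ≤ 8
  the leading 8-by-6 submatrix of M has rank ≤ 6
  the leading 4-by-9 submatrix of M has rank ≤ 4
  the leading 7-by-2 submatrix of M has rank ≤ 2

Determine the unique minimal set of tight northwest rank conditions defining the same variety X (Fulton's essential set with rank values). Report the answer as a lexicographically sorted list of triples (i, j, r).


Reconstructing r_w from the 27 given conditions:

  i=1: 1, 1, 1, 1, 1, 1, 1, 1, 1, 1
  i=2: 1, 1, 1, 1, 1, 1, 2, 2, 2, 2
  i=3: 1, 1, 1, 1, 1, 2, 3, 3, 3, 3
  i=4: 1, 1, 1, 1, 1, 2, 3, 3, 3, 4
  i=5: 1, 1, 1, 1, 1, 2, 3, 3, 4, 5
  i=6: 1, 1, 1, 2, 2, 3, 4, 4, 5, 6
  i=7: 1, 1, 2, 3, 3, 4, 5, 5, 6, 7
  i=8: 1, 2, 3, 4, 4, 5, 6, 6, 7, 8
  i=9: 1, 2, 3, 4, 5, 6, 7, 7, 8, 9
  i=10: 1, 2, 3, 4, 5, 6, 7, 8, 9, 10

hence w(1..10) = (1, 7, 6, 10, 9, 4, 3, 2, 5, 8).

|D(w)|=23, |Ess(w)|=6:

[(2, 6, 1), (4, 9, 3), (5, 5, 1), (5, 8, 3), (6, 3, 1), (7, 2, 1)]
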